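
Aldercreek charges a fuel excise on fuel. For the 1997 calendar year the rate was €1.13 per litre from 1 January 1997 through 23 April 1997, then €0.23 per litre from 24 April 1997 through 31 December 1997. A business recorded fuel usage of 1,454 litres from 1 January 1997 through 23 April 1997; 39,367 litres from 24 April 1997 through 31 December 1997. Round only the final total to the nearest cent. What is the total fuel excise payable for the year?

€10,697.43

1 January – 23 April 1997: 1,454 litres at €1.13/litre → €1,643.02
24 April – 31 December 1997: 39,367 litres at €0.23/litre → €9,054.41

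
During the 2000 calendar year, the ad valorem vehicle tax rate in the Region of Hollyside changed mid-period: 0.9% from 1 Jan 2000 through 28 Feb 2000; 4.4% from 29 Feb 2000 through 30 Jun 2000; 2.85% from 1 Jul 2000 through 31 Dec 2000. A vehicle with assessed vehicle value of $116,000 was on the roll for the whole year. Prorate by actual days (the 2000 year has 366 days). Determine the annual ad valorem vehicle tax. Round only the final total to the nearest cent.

1 Jan – 28 Feb 2000: 59 days at 0.9% → $116,000 × 0.9% × 59/366 = $168.2951
29 Feb – 30 Jun 2000: 123 days at 4.4% → $116,000 × 4.4% × 123/366 = $1,715.2787
1 Jul – 31 Dec 2000: 184 days at 2.85% → $116,000 × 2.85% × 184/366 = $1,662.0328
Total = $3,545.6066

$3,545.61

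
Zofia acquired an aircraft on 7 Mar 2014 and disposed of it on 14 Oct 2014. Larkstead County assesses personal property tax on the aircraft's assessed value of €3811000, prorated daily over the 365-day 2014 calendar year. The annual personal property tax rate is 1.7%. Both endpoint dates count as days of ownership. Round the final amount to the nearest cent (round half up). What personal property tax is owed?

€39404.70

Days held (7 Mar – 14 Oct 2014): 222 out of 365
Tax = €3811000 × 1.7% × 222/365 = €39404.6959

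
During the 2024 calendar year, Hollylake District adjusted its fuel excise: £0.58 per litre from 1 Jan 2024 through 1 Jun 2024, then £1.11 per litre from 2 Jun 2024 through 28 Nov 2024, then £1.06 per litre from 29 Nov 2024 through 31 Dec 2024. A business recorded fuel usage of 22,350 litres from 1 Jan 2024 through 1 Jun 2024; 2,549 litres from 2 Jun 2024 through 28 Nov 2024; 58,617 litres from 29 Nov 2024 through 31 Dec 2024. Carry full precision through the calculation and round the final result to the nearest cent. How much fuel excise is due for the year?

£77,926.41

1 Jan – 1 Jun 2024: 22,350 litres at £0.58/litre → £12,963.00
2 Jun – 28 Nov 2024: 2,549 litres at £1.11/litre → £2,829.39
29 Nov – 31 Dec 2024: 58,617 litres at £1.06/litre → £62,134.02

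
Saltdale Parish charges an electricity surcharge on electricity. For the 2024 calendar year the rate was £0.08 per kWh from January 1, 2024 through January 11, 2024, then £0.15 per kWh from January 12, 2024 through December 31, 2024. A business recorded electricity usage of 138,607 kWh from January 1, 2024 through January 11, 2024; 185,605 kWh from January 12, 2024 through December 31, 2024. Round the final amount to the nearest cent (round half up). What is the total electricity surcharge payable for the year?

£38929.31

January 1 – January 11, 2024: 138,607 kWh at £0.08/kWh → £11088.56
January 12 – December 31, 2024: 185,605 kWh at £0.15/kWh → £27840.75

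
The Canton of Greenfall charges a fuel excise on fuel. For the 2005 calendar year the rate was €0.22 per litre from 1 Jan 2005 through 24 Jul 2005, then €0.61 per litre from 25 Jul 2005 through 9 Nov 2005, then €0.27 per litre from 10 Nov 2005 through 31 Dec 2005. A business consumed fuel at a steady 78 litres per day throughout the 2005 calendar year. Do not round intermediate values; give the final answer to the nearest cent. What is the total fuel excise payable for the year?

€9751.56

1 Jan – 24 Jul 2005: 205 days × 78 litres/day = 15,990 litres at €0.22/litre → €3517.80
25 Jul – 9 Nov 2005: 108 days × 78 litres/day = 8,424 litres at €0.61/litre → €5138.64
10 Nov – 31 Dec 2005: 52 days × 78 litres/day = 4,056 litres at €0.27/litre → €1095.12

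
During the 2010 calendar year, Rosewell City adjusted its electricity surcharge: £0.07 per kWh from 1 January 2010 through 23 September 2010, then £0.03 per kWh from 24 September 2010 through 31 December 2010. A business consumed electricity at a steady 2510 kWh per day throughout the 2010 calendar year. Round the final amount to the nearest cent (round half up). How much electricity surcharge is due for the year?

£54,190.90

1 January – 23 September 2010: 266 days × 2510 kWh/day = 667,660 kWh at £0.07/kWh → £46,736.20
24 September – 31 December 2010: 99 days × 2510 kWh/day = 248,490 kWh at £0.03/kWh → £7,454.70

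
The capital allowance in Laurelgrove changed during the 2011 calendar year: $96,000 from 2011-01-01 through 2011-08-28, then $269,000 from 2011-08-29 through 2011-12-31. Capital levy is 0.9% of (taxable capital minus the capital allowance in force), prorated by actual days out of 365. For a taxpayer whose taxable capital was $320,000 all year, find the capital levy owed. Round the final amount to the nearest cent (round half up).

2011-01-01 to 2011-08-28: 240 days, exemption $96,000 → ($320,000 − $96,000) × 0.9% × 240/365 = $1,325.5890
2011-08-29 to 2011-12-31: 125 days, exemption $269,000 → ($320,000 − $269,000) × 0.9% × 125/365 = $157.1918
Total = $1,482.7808

$1,482.78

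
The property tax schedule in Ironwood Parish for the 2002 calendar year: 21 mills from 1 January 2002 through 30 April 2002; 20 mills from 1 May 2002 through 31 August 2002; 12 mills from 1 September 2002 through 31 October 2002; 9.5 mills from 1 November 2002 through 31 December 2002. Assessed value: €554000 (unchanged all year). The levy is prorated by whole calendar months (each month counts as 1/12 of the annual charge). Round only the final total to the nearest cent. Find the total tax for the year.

€9556.50

1 January – 30 April 2002: 4 months at 21 mills → €554000 × 2.1% × 4/12 = €3878.0000
1 May – 31 August 2002: 4 months at 20 mills → €554000 × 2% × 4/12 = €3693.3333
1 September – 31 October 2002: 2 months at 12 mills → €554000 × 1.2% × 2/12 = €1108.0000
1 November – 31 December 2002: 2 months at 9.5 mills → €554000 × 0.95% × 2/12 = €877.1667
Total = €9556.5000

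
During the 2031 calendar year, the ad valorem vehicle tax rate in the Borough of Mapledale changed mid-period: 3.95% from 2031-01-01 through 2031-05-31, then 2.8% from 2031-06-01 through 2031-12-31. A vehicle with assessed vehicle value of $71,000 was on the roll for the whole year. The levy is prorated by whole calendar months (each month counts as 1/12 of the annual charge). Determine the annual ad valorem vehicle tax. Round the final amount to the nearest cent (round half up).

$2,328.21

2031-01-01 to 2031-05-31: 5 months at 3.95% → $71,000 × 3.95% × 5/12 = $1,168.5417
2031-06-01 to 2031-12-31: 7 months at 2.8% → $71,000 × 2.8% × 7/12 = $1,159.6667
Total = $2,328.2083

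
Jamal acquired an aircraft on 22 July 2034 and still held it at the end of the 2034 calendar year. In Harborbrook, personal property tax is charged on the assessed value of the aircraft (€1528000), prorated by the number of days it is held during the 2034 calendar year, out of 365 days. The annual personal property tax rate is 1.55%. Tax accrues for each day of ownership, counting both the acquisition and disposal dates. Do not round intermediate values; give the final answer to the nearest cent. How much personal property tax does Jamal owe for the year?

Days held (22 July – 31 December 2034): 163 out of 365
Tax = €1528000 × 1.55% × 163/365 = €10576.6904

€10576.69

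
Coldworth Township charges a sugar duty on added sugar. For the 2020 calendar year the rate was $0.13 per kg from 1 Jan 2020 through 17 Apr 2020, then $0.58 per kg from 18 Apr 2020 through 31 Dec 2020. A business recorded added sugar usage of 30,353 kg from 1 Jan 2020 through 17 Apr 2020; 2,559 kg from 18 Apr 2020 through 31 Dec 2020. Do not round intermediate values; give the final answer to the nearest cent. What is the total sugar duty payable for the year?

1 Jan – 17 Apr 2020: 30,353 kg at $0.13/kg → $3945.89
18 Apr – 31 Dec 2020: 2,559 kg at $0.58/kg → $1484.22

$5430.11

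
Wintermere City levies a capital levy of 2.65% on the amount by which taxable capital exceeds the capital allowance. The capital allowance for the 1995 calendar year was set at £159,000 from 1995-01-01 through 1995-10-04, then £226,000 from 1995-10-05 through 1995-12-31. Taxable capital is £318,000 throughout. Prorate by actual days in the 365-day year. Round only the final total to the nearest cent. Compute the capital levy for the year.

£3,785.43

1995-01-01 to 1995-10-04: 277 days, exemption £159,000 → (£318,000 − £159,000) × 2.65% × 277/365 = £3,197.6425
1995-10-05 to 1995-12-31: 88 days, exemption £226,000 → (£318,000 − £226,000) × 2.65% × 88/365 = £587.7918
Total = £3,785.4342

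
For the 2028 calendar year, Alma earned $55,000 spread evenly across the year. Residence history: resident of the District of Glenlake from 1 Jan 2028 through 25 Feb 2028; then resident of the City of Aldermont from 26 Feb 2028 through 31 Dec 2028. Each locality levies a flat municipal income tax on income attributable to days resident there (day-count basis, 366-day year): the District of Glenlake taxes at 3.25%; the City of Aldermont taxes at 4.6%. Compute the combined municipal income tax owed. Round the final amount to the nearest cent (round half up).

$2,416.39

The District of Glenlake, 1 Jan – 25 Feb 2028: 56 days → $55,000 × 3.25% × 56/366 = $273.4973
The City of Aldermont, 26 Feb – 31 Dec 2028: 310 days → $55,000 × 4.6% × 310/366 = $2,142.8962
Total = $2,416.3934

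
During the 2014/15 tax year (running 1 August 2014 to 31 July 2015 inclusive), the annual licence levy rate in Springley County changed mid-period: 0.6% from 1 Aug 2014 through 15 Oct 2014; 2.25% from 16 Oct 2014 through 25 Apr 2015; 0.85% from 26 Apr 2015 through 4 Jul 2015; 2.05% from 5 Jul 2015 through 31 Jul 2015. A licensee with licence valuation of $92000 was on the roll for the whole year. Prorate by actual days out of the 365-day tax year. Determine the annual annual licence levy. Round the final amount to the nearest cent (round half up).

1 Aug – 15 Oct 2014: 76 days at 0.6% → $92000 × 0.6% × 76/365 = $114.9370
16 Oct 2014 – 25 Apr 2015: 192 days at 2.25% → $92000 × 2.25% × 192/365 = $1088.8767
26 Apr – 4 Jul 2015: 70 days at 0.85% → $92000 × 0.85% × 70/365 = $149.9726
5 Jul – 31 Jul 2015: 27 days at 2.05% → $92000 × 2.05% × 27/365 = $139.5123
Total = $1493.2986

$1493.30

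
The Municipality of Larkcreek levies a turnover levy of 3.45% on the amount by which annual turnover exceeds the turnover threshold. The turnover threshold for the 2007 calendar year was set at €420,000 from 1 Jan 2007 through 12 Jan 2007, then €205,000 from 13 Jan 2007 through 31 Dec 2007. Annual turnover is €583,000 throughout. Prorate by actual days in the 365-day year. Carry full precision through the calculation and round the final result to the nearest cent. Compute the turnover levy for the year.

1 Jan – 12 Jan 2007: 12 days, exemption €420,000 → (€583,000 − €420,000) × 3.45% × 12/365 = €184.8822
13 Jan – 31 Dec 2007: 353 days, exemption €205,000 → (€583,000 − €205,000) × 3.45% × 353/365 = €12,612.2548
Total = €12,797.1370

€12,797.14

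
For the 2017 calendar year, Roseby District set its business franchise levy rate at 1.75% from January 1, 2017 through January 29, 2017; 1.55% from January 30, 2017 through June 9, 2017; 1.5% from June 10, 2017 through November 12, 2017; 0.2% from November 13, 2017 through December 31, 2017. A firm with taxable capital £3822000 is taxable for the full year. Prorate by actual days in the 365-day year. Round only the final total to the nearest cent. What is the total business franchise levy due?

£52104.85

January 1 – January 29, 2017: 29 days at 1.75% → £3822000 × 1.75% × 29/365 = £5314.1507
January 30 – June 9, 2017: 131 days at 1.55% → £3822000 × 1.55% × 131/365 = £21261.8384
June 10 – November 12, 2017: 156 days at 1.5% → £3822000 × 1.5% × 156/365 = £24502.6849
November 13 – December 31, 2017: 49 days at 0.2% → £3822000 × 0.2% × 49/365 = £1026.1808
Total = £52104.8548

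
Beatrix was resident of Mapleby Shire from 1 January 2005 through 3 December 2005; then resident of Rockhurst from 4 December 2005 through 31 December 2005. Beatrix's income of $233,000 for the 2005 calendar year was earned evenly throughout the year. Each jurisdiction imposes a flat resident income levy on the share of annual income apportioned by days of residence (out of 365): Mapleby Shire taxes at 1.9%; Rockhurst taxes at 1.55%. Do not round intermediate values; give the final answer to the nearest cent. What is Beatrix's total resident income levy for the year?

$4,364.44

Mapleby Shire, 1 January – 3 December 2005: 337 days → $233,000 × 1.9% × 337/365 = $4,087.3945
Rockhurst, 4 December – 31 December 2005: 28 days → $233,000 × 1.55% × 28/365 = $277.0466
Total = $4,364.4411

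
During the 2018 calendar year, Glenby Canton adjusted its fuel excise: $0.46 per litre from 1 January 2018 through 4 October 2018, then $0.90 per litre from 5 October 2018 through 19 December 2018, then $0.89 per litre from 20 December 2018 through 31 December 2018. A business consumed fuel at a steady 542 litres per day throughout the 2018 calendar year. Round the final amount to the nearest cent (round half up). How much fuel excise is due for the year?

$111,923.00

1 January – 4 October 2018: 277 days × 542 litres/day = 150,134 litres at $0.46/litre → $69,061.64
5 October – 19 December 2018: 76 days × 542 litres/day = 41,192 litres at $0.90/litre → $37,072.80
20 December – 31 December 2018: 12 days × 542 litres/day = 6,504 litres at $0.89/litre → $5,788.56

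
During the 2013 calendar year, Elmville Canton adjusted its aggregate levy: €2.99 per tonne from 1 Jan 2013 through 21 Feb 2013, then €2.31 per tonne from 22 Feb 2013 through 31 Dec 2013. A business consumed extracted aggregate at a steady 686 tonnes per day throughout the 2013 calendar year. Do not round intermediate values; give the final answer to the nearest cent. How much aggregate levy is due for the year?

€602657.86

1 Jan – 21 Feb 2013: 52 days × 686 tonnes/day = 35,672 tonnes at €2.99/tonne → €106659.28
22 Feb – 31 Dec 2013: 313 days × 686 tonnes/day = 214,718 tonnes at €2.31/tonne → €495998.58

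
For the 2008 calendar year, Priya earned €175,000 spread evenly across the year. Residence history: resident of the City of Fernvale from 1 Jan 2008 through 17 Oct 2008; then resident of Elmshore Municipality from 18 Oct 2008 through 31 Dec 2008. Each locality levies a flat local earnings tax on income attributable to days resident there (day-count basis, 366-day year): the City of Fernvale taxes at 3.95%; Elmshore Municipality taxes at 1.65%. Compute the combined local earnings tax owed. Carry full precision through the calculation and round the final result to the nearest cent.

€6,087.70

The City of Fernvale, 1 Jan – 17 Oct 2008: 291 days → €175,000 × 3.95% × 291/366 = €5,496.0041
Elmshore Municipality, 18 Oct – 31 Dec 2008: 75 days → €175,000 × 1.65% × 75/366 = €591.7008
Total = €6,087.7049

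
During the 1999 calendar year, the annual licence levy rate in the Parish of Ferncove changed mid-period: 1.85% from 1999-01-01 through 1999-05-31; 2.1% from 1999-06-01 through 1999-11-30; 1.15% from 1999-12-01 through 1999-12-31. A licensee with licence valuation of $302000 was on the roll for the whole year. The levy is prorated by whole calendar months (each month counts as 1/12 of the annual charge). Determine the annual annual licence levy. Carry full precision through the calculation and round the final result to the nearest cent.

1999-01-01 to 1999-05-31: 5 months at 1.85% → $302000 × 1.85% × 5/12 = $2327.9167
1999-06-01 to 1999-11-30: 6 months at 2.1% → $302000 × 2.1% × 6/12 = $3171.0000
1999-12-01 to 1999-12-31: 1 month at 1.15% → $302000 × 1.15% × 1/12 = $289.4167
Total = $5788.3333

$5788.33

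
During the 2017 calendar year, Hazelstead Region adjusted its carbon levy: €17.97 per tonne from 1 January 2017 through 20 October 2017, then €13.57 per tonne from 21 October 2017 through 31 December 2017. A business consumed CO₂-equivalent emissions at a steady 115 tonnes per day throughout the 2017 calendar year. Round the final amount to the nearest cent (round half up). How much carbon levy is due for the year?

1 January – 20 October 2017: 293 days × 115 tonnes/day = 33,695 tonnes at €17.97/tonne → €605499.15
21 October – 31 December 2017: 72 days × 115 tonnes/day = 8,280 tonnes at €13.57/tonne → €112359.60

€717858.75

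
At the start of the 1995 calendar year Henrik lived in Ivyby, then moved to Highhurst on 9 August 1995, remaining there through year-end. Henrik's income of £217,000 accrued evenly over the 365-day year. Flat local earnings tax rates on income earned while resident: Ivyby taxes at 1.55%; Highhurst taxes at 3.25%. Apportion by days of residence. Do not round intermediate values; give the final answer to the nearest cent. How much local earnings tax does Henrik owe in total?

Ivyby, 1 January – 8 August 1995: 220 days → £217,000 × 1.55% × 220/365 = £2,027.3151
Highhurst, 9 August – 31 December 1995: 145 days → £217,000 × 3.25% × 145/365 = £2,801.6781
Total = £4,828.9932

£4,828.99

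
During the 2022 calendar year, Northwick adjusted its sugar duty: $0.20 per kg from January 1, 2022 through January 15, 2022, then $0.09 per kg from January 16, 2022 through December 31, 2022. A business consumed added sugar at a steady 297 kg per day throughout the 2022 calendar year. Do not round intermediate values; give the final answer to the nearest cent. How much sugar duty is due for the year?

January 1 – January 15, 2022: 15 days × 297 kg/day = 4,455 kg at $0.20/kg → $891.00
January 16 – December 31, 2022: 350 days × 297 kg/day = 103,950 kg at $0.09/kg → $9355.50

$10246.50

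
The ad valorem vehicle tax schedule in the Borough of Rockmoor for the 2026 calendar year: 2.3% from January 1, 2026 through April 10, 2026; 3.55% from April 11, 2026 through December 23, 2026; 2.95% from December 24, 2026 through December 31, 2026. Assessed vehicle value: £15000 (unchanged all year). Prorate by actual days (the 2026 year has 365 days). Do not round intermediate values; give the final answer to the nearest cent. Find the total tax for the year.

January 1 – April 10, 2026: 100 days at 2.3% → £15000 × 2.3% × 100/365 = £94.5205
April 11 – December 23, 2026: 257 days at 3.55% → £15000 × 3.55% × 257/365 = £374.9384
December 24 – December 31, 2026: 8 days at 2.95% → £15000 × 2.95% × 8/365 = £9.6986
Total = £479.1575

£479.16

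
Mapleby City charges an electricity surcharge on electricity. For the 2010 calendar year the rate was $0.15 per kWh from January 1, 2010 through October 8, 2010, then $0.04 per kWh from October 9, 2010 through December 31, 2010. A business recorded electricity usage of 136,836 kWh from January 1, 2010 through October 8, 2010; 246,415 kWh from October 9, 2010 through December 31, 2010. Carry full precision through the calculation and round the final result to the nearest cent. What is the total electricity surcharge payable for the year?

January 1 – October 8, 2010: 136,836 kWh at $0.15/kWh → $20,525.40
October 9 – December 31, 2010: 246,415 kWh at $0.04/kWh → $9,856.60

$30,382.00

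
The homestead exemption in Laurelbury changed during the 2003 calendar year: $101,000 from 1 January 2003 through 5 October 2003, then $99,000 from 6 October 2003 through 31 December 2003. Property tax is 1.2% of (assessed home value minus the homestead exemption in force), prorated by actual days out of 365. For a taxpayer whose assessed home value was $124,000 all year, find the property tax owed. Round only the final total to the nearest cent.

1 January – 5 October 2003: 278 days, exemption $101,000 → ($124,000 − $101,000) × 1.2% × 278/365 = $210.2137
6 October – 31 December 2003: 87 days, exemption $99,000 → ($124,000 − $99,000) × 1.2% × 87/365 = $71.5068
Total = $281.7205

$281.72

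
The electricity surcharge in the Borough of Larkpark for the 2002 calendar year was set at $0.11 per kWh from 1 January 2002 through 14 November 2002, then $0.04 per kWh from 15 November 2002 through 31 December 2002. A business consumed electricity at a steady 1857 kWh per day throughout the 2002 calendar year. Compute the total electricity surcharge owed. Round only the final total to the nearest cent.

$68,449.02

1 January – 14 November 2002: 318 days × 1857 kWh/day = 590,526 kWh at $0.11/kWh → $64,957.86
15 November – 31 December 2002: 47 days × 1857 kWh/day = 87,279 kWh at $0.04/kWh → $3,491.16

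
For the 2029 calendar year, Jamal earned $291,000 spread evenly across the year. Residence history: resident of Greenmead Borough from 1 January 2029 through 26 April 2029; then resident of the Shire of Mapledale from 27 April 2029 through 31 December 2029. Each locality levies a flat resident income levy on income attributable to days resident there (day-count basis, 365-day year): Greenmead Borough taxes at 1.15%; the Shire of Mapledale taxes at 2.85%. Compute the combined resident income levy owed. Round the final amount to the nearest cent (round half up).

Greenmead Borough, 1 January – 26 April 2029: 116 days → $291,000 × 1.15% × 116/365 = $1,063.5452
The Shire of Mapledale, 27 April – 31 December 2029: 249 days → $291,000 × 2.85% × 249/365 = $5,657.7575
Total = $6,721.3027

$6,721.30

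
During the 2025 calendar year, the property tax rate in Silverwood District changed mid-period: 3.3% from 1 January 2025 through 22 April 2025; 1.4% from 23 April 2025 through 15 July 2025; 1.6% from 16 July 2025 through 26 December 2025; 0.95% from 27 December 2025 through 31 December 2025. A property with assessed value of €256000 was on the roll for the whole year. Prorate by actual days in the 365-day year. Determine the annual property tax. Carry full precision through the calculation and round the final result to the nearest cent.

1 January – 22 April 2025: 112 days at 3.3% → €256000 × 3.3% × 112/365 = €2592.2630
23 April – 15 July 2025: 84 days at 1.4% → €256000 × 1.4% × 84/365 = €824.8110
16 July – 26 December 2025: 164 days at 1.6% → €256000 × 1.6% × 164/365 = €1840.3945
27 December – 31 December 2025: 5 days at 0.95% → €256000 × 0.95% × 5/365 = €33.3151
Total = €5290.7836

€5290.78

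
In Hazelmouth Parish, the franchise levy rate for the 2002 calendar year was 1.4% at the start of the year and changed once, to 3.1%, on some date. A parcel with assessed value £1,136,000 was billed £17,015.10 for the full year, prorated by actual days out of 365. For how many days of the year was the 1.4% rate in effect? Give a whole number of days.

Let d = days at the first rate; then 365 − d days at the second rate.
£1,136,000 × [1.4%·d + 3.1%·(365−d)] / 365 = £17,015.10
Solving gives d = 344, so the new rate took effect on 11 December 2002.

344 days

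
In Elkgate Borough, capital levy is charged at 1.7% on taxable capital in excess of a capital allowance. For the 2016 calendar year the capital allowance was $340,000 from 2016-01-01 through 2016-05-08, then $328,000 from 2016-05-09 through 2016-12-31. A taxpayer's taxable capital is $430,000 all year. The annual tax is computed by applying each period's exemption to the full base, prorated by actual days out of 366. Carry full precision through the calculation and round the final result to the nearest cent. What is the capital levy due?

2016-01-01 to 2016-05-08: 129 days, exemption $340,000 → ($430,000 − $340,000) × 1.7% × 129/366 = $539.2623
2016-05-09 to 2016-12-31: 237 days, exemption $328,000 → ($430,000 − $328,000) × 1.7% × 237/366 = $1,122.8361
Total = $1,662.0984

$1,662.10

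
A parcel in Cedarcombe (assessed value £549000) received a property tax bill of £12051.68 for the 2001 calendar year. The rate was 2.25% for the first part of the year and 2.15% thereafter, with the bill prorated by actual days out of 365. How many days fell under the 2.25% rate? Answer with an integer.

Let d = days at the first rate; then 365 − d days at the second rate.
£549000 × [2.25%·d + 2.15%·(365−d)] / 365 = £12051.68
Solving gives d = 165, so the new rate took effect on 15 Jun 2001.

165 days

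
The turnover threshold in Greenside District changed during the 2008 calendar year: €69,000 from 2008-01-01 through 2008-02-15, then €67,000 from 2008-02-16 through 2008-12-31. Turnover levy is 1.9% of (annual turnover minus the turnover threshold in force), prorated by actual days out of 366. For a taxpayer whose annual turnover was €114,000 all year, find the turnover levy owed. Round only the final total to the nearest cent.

€888.22

2008-01-01 to 2008-02-15: 46 days, exemption €69,000 → (€114,000 − €69,000) × 1.9% × 46/366 = €107.4590
2008-02-16 to 2008-12-31: 320 days, exemption €67,000 → (€114,000 − €67,000) × 1.9% × 320/366 = €780.7650
Total = €888.2240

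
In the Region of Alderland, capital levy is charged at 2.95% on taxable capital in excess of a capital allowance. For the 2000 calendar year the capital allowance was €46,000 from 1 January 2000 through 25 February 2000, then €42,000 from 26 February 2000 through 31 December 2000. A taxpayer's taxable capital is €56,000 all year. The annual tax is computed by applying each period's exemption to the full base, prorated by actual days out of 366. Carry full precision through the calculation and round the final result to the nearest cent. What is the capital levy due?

€394.95

1 January – 25 February 2000: 56 days, exemption €46,000 → (€56,000 − €46,000) × 2.95% × 56/366 = €45.1366
26 February – 31 December 2000: 310 days, exemption €42,000 → (€56,000 − €42,000) × 2.95% × 310/366 = €349.8087
Total = €394.9454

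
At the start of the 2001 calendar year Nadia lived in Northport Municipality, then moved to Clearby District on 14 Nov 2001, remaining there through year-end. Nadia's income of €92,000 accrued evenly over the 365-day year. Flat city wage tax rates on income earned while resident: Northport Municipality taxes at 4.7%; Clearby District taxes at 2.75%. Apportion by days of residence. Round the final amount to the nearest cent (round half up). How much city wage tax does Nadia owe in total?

€4,088.08

Northport Municipality, 1 Jan – 13 Nov 2001: 317 days → €92,000 × 4.7% × 317/365 = €3,755.3644
Clearby District, 14 Nov – 31 Dec 2001: 48 days → €92,000 × 2.75% × 48/365 = €332.7123
Total = €4,088.0767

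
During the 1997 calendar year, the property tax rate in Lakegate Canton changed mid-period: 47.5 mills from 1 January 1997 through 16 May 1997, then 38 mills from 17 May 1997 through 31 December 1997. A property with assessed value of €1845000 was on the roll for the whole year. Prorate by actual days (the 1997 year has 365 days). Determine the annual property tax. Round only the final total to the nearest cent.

1 January – 16 May 1997: 136 days at 47.5 mills → €1845000 × 4.75% × 136/365 = €32653.9726
17 May – 31 December 1997: 229 days at 38 mills → €1845000 × 3.8% × 229/365 = €43986.8219
Total = €76640.7945

€76640.79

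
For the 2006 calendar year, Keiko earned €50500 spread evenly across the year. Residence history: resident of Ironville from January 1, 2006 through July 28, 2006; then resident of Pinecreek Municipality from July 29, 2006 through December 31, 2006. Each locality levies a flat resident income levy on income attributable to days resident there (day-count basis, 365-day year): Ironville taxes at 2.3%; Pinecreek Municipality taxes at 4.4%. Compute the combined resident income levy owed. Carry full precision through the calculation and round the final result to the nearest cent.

Ironville, January 1 – July 28, 2006: 209 days → €50500 × 2.3% × 209/365 = €665.0781
Pinecreek Municipality, July 29 – December 31, 2006: 156 days → €50500 × 4.4% × 156/365 = €949.6767
Total = €1614.7548

€1614.75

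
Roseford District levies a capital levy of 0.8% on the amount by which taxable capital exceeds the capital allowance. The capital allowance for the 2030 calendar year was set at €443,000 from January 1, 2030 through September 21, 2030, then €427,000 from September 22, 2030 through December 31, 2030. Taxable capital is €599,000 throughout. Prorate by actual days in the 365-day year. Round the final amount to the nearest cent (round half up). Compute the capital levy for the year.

January 1 – September 21, 2030: 264 days, exemption €443,000 → (€599,000 − €443,000) × 0.8% × 264/365 = €902.6630
September 22 – December 31, 2030: 101 days, exemption €427,000 → (€599,000 − €427,000) × 0.8% × 101/365 = €380.7562
Total = €1,283.4192

€1,283.42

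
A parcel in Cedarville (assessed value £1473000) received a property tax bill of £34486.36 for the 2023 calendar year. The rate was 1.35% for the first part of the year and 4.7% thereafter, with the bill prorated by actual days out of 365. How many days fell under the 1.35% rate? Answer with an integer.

Let d = days at the first rate; then 365 − d days at the second rate.
£1473000 × [1.35%·d + 4.7%·(365−d)] / 365 = £34486.36
Solving gives d = 257, so the new rate took effect on 15 Sep 2023.

257 days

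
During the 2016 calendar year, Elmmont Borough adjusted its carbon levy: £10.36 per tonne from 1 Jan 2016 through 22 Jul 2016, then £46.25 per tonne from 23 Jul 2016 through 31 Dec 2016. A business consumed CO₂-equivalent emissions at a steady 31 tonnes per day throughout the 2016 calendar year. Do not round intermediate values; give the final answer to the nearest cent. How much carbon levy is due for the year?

1 Jan – 22 Jul 2016: 204 days × 31 tonnes/day = 6,324 tonnes at £10.36/tonne → £65,516.64
23 Jul – 31 Dec 2016: 162 days × 31 tonnes/day = 5,022 tonnes at £46.25/tonne → £232,267.50

£297,784.14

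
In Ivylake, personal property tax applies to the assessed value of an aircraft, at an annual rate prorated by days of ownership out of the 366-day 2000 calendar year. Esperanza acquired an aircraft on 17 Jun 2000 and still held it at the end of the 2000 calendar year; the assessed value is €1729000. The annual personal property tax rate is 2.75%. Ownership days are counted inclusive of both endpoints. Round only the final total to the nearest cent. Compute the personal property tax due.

€25722.42

Days held (17 Jun – 31 Dec 2000): 198 out of 366
Tax = €1729000 × 2.75% × 198/366 = €25722.4180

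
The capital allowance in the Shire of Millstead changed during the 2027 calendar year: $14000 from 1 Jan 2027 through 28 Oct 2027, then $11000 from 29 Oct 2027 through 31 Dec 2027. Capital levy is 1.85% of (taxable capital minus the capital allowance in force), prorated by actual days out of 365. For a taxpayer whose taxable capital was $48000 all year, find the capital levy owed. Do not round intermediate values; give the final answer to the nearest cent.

$638.73

1 Jan – 28 Oct 2027: 301 days, exemption $14000 → ($48000 − $14000) × 1.85% × 301/365 = $518.7096
29 Oct – 31 Dec 2027: 64 days, exemption $11000 → ($48000 − $11000) × 1.85% × 64/365 = $120.0219
Total = $638.7315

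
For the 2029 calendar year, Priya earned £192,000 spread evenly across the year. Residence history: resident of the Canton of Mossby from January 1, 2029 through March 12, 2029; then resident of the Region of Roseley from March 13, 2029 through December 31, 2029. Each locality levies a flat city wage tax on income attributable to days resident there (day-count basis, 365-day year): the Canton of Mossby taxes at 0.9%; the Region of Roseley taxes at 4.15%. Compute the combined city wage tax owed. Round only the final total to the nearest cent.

£6,754.19

The Canton of Mossby, January 1 – March 12, 2029: 71 days → £192,000 × 0.9% × 71/365 = £336.1315
The Region of Roseley, March 13 – December 31, 2029: 294 days → £192,000 × 4.15% × 294/365 = £6,418.0603
Total = £6,754.1918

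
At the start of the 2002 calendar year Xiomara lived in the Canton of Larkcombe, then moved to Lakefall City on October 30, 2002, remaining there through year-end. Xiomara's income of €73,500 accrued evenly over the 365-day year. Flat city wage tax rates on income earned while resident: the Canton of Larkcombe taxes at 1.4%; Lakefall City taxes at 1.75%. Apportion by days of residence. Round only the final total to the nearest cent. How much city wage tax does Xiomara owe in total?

The Canton of Larkcombe, January 1 – October 29, 2002: 302 days → €73,500 × 1.4% × 302/365 = €851.3918
Lakefall City, October 30 – December 31, 2002: 63 days → €73,500 × 1.75% × 63/365 = €222.0103
Total = €1,073.4021

€1,073.40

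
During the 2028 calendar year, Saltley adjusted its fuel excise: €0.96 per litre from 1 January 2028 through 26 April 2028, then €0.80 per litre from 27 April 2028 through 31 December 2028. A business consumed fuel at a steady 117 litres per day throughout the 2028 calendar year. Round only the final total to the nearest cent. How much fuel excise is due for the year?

€36,447.84

1 January – 26 April 2028: 117 days × 117 litres/day = 13,689 litres at €0.96/litre → €13,141.44
27 April – 31 December 2028: 249 days × 117 litres/day = 29,133 litres at €0.80/litre → €23,306.40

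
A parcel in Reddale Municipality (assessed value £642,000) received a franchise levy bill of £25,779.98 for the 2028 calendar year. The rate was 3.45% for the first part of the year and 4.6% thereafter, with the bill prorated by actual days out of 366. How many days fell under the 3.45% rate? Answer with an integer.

Let d = days at the first rate; then 366 − d days at the second rate.
£642,000 × [3.45%·d + 4.6%·(366−d)] / 366 = £25,779.98
Solving gives d = 186, so the new rate took effect on July 5, 2028.

186 days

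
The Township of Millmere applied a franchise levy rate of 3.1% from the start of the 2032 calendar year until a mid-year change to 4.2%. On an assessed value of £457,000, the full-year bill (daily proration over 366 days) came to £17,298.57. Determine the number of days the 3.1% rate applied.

Let d = days at the first rate; then 366 − d days at the second rate.
£457,000 × [3.1%·d + 4.2%·(366−d)] / 366 = £17,298.57
Solving gives d = 138, so the new rate took effect on 18 May 2032.

138 days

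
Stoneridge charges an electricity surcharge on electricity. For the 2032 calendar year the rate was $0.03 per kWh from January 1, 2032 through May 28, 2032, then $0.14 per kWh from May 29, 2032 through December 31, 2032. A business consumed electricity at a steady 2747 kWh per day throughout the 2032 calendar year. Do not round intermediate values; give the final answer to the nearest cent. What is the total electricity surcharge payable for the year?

January 1 – May 28, 2032: 149 days × 2747 kWh/day = 409,303 kWh at $0.03/kWh → $12,279.09
May 29 – December 31, 2032: 217 days × 2747 kWh/day = 596,099 kWh at $0.14/kWh → $83,453.86

$95,732.95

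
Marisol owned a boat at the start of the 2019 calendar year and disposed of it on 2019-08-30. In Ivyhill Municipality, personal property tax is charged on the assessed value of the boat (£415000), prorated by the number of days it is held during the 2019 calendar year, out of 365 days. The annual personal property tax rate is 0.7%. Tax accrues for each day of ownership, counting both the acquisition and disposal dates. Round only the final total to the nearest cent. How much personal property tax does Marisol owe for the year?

Days held (2019-01-01 to 2019-08-30): 242 out of 365
Tax = £415000 × 0.7% × 242/365 = £1926.0548

£1926.05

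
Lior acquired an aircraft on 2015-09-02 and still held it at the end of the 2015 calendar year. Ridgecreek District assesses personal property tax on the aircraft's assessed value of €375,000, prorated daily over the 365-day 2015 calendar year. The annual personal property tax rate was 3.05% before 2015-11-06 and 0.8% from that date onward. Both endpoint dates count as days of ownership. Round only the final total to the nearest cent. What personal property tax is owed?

2015-09-02 to 2015-11-05: 65 days at 3.05% → €375,000 × 3.05% × 65/365 = €2,036.8151
2015-11-06 to 2015-12-31: 56 days at 0.8% → €375,000 × 0.8% × 56/365 = €460.2740
Total = €2,497.0890

€2,497.09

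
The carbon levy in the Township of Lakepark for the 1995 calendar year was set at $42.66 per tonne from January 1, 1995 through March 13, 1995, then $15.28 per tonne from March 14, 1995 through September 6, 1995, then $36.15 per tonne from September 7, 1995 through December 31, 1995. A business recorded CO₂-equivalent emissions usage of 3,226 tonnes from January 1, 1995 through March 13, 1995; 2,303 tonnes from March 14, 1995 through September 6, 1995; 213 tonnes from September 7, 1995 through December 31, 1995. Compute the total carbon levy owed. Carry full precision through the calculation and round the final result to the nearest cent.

$180,510.95

January 1 – March 13, 1995: 3,226 tonnes at $42.66/tonne → $137,621.16
March 14 – September 6, 1995: 2,303 tonnes at $15.28/tonne → $35,189.84
September 7 – December 31, 1995: 213 tonnes at $36.15/tonne → $7,699.95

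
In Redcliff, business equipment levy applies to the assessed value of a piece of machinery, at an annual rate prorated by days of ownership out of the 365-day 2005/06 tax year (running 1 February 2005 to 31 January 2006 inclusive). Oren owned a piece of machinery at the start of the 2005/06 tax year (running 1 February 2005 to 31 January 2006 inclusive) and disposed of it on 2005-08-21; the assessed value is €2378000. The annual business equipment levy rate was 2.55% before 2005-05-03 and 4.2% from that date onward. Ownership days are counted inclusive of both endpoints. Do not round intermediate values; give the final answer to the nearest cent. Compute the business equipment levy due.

2005-02-01 to 2005-05-02: 91 days at 2.55% → €2378000 × 2.55% × 91/365 = €15118.2164
2005-05-03 to 2005-08-21: 111 days at 4.2% → €2378000 × 4.2% × 111/365 = €30373.2493
Total = €45491.4658

€45491.47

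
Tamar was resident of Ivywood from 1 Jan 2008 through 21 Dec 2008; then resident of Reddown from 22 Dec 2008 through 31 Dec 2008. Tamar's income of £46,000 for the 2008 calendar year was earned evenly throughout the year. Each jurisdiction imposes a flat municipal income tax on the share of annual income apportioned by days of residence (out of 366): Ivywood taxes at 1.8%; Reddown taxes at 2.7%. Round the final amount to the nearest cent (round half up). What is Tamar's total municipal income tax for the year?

Ivywood, 1 Jan – 21 Dec 2008: 356 days → £46,000 × 1.8% × 356/366 = £805.3770
Reddown, 22 Dec – 31 Dec 2008: 10 days → £46,000 × 2.7% × 10/366 = £33.9344
Total = £839.3115

£839.31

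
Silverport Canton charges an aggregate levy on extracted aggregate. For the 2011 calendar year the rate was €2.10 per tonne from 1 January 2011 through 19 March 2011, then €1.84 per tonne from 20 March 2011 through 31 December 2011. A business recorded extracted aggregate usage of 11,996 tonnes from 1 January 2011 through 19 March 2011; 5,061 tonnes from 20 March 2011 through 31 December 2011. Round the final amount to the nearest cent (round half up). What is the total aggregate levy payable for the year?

1 January – 19 March 2011: 11,996 tonnes at €2.10/tonne → €25,191.60
20 March – 31 December 2011: 5,061 tonnes at €1.84/tonne → €9,312.24

€34,503.84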